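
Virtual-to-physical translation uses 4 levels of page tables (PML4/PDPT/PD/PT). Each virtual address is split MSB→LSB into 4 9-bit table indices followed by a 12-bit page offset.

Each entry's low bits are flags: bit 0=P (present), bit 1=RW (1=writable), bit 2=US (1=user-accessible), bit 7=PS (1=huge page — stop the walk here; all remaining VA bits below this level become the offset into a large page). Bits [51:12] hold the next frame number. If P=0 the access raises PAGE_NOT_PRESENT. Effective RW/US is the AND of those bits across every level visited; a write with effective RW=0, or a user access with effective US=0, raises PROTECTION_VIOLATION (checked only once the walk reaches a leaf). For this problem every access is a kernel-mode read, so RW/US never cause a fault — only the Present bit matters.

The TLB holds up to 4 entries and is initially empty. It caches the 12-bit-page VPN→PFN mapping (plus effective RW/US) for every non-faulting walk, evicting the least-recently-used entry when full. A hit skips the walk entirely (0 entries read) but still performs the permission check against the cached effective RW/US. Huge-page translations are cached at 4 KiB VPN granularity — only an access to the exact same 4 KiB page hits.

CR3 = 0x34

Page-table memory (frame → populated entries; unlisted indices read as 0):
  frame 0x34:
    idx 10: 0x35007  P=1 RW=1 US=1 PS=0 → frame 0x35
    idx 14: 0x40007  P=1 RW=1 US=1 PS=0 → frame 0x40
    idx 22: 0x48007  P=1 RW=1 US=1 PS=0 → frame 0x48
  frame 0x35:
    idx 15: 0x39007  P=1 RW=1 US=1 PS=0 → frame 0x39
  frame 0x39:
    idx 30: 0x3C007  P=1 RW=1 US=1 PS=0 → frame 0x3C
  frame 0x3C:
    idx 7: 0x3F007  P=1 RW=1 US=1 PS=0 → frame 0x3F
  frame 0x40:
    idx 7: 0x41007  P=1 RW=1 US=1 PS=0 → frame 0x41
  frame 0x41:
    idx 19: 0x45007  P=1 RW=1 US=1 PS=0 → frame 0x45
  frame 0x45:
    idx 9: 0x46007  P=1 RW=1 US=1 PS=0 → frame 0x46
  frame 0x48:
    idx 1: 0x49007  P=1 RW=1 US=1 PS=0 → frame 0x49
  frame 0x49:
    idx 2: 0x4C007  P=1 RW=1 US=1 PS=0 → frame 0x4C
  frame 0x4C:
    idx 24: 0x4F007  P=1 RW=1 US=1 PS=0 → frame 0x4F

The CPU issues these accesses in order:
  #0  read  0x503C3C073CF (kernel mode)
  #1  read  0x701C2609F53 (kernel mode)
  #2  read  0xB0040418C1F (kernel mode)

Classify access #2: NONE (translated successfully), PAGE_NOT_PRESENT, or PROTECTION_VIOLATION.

Trace:
#0 VA=0x503C3C073CF (r,kernel):
  L0: frame=0x34 idx=10 entry=0x35007 [P=1 RW=1 US=1 PS=0]
  L1: frame=0x35 idx=15 entry=0x39007 [P=1 RW=1 US=1 PS=0]
  L2: frame=0x39 idx=30 entry=0x3C007 [P=1 RW=1 US=1 PS=0]
  L3: frame=0x3C idx=7 entry=0x3F007 [P=1 RW=1 US=1 PS=0]
  ⇒ phys 0x3F3CF  [4 reads]
#1 VA=0x701C2609F53 (r,kernel):
  L0: frame=0x34 idx=14 entry=0x40007 [P=1 RW=1 US=1 PS=0]
  L1: frame=0x40 idx=7 entry=0x41007 [P=1 RW=1 US=1 PS=0]
  L2: frame=0x41 idx=19 entry=0x45007 [P=1 RW=1 US=1 PS=0]
  L3: frame=0x45 idx=9 entry=0x46007 [P=1 RW=1 US=1 PS=0]
  ⇒ phys 0x46F53  [4 reads]
#2 VA=0xB0040418C1F (r,kernel):
  L0: frame=0x34 idx=22 entry=0x48007 [P=1 RW=1 US=1 PS=0]
  L1: frame=0x48 idx=1 entry=0x49007 [P=1 RW=1 US=1 PS=0]
  L2: frame=0x49 idx=2 entry=0x4C007 [P=1 RW=1 US=1 PS=0]
  L3: frame=0x4C idx=24 entry=0x4F007 [P=1 RW=1 US=1 PS=0]
  ⇒ phys 0x4FC1F  [4 reads]

Access #2 fault: NONE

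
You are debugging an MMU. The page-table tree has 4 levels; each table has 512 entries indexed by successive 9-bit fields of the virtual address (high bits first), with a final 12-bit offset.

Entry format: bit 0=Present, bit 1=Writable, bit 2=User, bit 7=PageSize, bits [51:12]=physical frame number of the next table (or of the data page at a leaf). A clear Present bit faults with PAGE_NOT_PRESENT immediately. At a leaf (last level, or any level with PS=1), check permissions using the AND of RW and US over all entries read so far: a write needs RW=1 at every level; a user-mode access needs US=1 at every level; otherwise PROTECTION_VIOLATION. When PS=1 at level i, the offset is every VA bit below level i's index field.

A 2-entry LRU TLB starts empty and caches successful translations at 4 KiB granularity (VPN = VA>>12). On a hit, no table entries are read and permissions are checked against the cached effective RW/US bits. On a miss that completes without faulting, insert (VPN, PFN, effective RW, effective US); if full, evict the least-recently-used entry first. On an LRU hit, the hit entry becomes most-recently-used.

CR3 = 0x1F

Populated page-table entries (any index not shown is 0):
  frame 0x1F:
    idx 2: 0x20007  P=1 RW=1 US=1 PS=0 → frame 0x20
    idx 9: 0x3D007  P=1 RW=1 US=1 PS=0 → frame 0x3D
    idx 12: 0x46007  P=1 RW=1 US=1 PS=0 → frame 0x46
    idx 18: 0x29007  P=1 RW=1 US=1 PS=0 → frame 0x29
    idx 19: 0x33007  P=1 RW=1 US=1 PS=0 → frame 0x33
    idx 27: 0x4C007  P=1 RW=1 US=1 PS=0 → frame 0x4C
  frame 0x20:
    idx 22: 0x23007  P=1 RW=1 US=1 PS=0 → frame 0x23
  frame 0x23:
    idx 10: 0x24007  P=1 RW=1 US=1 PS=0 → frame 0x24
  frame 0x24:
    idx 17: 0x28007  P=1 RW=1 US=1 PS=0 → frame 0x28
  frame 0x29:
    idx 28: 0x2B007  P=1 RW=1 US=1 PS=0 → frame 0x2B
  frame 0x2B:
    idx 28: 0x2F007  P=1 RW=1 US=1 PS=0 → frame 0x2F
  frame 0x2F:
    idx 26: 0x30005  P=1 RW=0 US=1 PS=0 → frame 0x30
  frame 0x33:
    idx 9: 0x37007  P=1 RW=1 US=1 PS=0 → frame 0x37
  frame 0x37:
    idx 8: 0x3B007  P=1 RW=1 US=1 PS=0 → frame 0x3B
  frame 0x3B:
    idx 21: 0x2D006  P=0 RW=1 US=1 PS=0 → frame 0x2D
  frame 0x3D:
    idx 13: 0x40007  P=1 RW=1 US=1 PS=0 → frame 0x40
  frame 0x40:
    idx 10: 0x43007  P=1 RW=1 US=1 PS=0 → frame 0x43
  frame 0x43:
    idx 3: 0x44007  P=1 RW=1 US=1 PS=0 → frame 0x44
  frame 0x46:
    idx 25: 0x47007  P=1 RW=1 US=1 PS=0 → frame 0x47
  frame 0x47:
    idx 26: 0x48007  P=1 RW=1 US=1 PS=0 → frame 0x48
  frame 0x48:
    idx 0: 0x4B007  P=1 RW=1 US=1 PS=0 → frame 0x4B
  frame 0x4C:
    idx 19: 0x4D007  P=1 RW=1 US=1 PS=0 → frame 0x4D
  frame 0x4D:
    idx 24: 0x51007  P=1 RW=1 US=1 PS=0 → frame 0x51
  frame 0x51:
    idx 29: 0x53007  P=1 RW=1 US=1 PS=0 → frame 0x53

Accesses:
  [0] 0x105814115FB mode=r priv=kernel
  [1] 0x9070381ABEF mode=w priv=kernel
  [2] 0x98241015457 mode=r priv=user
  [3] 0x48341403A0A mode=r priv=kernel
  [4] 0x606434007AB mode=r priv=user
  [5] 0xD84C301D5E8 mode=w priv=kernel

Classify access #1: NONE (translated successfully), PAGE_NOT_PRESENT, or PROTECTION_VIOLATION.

Walk each access:
#0 VA=0x105814115FB (r,kernel):
  [0] read 0x1F idx=2: raw=0x20007 flags P=1 W=1 U=1 S=0
  [1] read 0x20 idx=22: raw=0x23007 flags P=1 W=1 U=1 S=0
  [2] read 0x23 idx=10: raw=0x24007 flags P=1 W=1 U=1 S=0
  [3] read 0x24 idx=17: raw=0x28007 flags P=1 W=1 U=1 S=0
  → PA=0x285FB  (4 entries read)
#1 VA=0x9070381ABEF (w,kernel):
  [0] read 0x1F idx=18: raw=0x29007 flags P=1 W=1 U=1 S=0
  [1] read 0x29 idx=28: raw=0x2B007 flags P=1 W=1 U=1 S=0
  [2] read 0x2B idx=28: raw=0x2F007 flags P=1 W=1 U=1 S=0
  [3] read 0x2F idx=26: raw=0x30005 flags P=1 W=0 U=1 S=0
  ⇒ fault: PROTECTION_VIOLATION  — 4 lookups
#2 VA=0x98241015457 (r,user):
  [0] read 0x1F idx=19: raw=0x33007 flags P=1 W=1 U=1 S=0
  [1] read 0x33 idx=9: raw=0x37007 flags P=1 W=1 U=1 S=0
  [2] read 0x37 idx=8: raw=0x3B007 flags P=1 W=1 U=1 S=0
  [3] read 0x3B idx=21: raw=0x2D006 flags P=0 W=1 U=1 S=0
  ⇒ fault: PAGE_NOT_PRESENT  — 4 lookups
#3 VA=0x48341403A0A (r,kernel):
  [0] read 0x1F idx=9: raw=0x3D007 flags P=1 W=1 U=1 S=0
  [1] read 0x3D idx=13: raw=0x40007 flags P=1 W=1 U=1 S=0
  [2] read 0x40 idx=10: raw=0x43007 flags P=1 W=1 U=1 S=0
  [3] read 0x43 idx=3: raw=0x44007 flags P=1 W=1 U=1 S=0
  → PA=0x44A0A  (4 entries read)
#4 VA=0x606434007AB (r,user):
  [0] read 0x1F idx=12: raw=0x46007 flags P=1 W=1 U=1 S=0
  [1] read 0x46 idx=25: raw=0x47007 flags P=1 W=1 U=1 S=0
  [2] read 0x47 idx=26: raw=0x48007 flags P=1 W=1 U=1 S=0
  [3] read 0x48 idx=0: raw=0x4B007 flags P=1 W=1 U=1 S=0
  → PA=0x4B7AB  (4 entries read)
#5 VA=0xD84C301D5E8 (w,kernel):
  [0] read 0x1F idx=27: raw=0x4C007 flags P=1 W=1 U=1 S=0
  [1] read 0x4C idx=19: raw=0x4D007 flags P=1 W=1 U=1 S=0
  [2] read 0x4D idx=24: raw=0x51007 flags P=1 W=1 U=1 S=0
  [3] read 0x51 idx=29: raw=0x53007 flags P=1 W=1 U=1 S=0
  → PA=0x535E8  (4 entries read)

Access #1 fault: PROTECTION_VIOLATION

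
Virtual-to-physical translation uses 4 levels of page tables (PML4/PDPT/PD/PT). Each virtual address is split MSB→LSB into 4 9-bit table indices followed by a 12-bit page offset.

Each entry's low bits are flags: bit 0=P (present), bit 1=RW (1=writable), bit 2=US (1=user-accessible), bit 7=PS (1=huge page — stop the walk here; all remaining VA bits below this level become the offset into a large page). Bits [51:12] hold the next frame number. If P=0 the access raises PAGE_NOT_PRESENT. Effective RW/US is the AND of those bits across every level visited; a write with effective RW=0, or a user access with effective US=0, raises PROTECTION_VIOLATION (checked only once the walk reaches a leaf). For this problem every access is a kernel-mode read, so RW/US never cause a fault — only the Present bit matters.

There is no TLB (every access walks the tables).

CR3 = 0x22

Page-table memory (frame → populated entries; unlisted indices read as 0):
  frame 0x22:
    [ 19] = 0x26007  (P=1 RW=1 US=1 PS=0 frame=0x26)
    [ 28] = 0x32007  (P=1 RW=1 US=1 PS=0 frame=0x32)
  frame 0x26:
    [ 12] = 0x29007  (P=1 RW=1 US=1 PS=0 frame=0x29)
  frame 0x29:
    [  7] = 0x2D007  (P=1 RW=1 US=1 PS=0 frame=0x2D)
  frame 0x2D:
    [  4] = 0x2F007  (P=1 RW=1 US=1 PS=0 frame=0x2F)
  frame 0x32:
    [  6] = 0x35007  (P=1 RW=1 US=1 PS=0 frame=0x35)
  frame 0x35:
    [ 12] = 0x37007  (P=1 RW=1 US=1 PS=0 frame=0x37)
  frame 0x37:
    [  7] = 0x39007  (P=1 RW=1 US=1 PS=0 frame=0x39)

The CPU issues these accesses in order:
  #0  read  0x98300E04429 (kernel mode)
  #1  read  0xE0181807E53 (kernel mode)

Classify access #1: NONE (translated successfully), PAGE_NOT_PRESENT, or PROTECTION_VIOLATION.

Trace:
#0 VA=0x98300E04429 (r,kernel):
  L0: frame=0x22 idx=19 entry=0x26007 [P=1 RW=1 US=1 PS=0]
  L1: frame=0x26 idx=12 entry=0x29007 [P=1 RW=1 US=1 PS=0]
  L2: frame=0x29 idx=7 entry=0x2D007 [P=1 RW=1 US=1 PS=0]
  L3: frame=0x2D idx=4 entry=0x2F007 [P=1 RW=1 US=1 PS=0]
  ✓ 0x2F429  — 4 lookups
#1 VA=0xE0181807E53 (r,kernel):
  L0: frame=0x22 idx=28 entry=0x32007 [P=1 RW=1 US=1 PS=0]
  L1: frame=0x32 idx=6 entry=0x35007 [P=1 RW=1 US=1 PS=0]
  L2: frame=0x35 idx=12 entry=0x37007 [P=1 RW=1 US=1 PS=0]
  L3: frame=0x37 idx=7 entry=0x39007 [P=1 RW=1 US=1 PS=0]
  ✓ 0x39E53  — 4 lookups

Access #1 fault: NONE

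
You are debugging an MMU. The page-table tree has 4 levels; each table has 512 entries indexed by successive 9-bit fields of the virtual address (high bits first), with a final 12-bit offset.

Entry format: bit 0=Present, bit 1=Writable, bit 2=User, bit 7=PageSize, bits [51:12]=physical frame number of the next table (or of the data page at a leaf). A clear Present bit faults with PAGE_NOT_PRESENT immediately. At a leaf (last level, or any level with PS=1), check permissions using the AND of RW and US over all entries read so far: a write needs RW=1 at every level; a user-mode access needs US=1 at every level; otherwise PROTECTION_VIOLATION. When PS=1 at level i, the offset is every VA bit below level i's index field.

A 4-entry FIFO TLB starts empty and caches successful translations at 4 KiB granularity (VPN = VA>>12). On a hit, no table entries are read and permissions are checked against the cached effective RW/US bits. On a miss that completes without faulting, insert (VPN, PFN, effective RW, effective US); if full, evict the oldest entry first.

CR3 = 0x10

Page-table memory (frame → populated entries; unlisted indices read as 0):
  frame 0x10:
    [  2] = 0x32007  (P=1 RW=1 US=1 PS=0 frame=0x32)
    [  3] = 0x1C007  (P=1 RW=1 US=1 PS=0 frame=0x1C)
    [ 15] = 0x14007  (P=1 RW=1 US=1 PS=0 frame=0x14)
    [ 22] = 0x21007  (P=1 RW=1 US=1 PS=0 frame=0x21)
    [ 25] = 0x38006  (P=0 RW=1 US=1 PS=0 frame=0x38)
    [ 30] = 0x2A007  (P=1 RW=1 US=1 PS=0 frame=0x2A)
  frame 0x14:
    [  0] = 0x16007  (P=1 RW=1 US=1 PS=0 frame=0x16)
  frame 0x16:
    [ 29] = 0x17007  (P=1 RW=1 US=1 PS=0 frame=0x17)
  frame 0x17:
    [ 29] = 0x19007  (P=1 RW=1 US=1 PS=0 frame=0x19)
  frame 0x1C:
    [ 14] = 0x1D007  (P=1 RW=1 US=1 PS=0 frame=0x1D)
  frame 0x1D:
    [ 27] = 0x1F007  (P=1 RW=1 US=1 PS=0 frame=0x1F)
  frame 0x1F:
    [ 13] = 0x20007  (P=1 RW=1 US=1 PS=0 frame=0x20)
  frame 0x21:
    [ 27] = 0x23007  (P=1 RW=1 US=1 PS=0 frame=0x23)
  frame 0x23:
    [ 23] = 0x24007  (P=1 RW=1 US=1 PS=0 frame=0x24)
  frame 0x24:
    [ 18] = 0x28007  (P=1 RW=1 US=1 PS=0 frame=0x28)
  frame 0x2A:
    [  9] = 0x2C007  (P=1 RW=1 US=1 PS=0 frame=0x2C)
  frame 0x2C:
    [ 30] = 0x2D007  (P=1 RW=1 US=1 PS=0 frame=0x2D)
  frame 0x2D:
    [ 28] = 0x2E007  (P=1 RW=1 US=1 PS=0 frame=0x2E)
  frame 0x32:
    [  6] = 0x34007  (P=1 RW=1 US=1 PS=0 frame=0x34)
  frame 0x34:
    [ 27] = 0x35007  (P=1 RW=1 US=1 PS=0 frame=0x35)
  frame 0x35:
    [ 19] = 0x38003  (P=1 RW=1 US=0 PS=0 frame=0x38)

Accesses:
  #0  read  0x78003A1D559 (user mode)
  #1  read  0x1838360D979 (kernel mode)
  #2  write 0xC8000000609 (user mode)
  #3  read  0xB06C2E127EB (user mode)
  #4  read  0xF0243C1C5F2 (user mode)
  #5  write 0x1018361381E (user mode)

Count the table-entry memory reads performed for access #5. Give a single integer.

Walk each access:
#0 VA=0x78003A1D559 (r,user):
  [0] read 0x10 idx=15: raw=0x14007 flags P=1 W=1 U=1 S=0
  [1] read 0x14 idx=0: raw=0x16007 flags P=1 W=1 U=1 S=0
  [2] read 0x16 idx=29: raw=0x17007 flags P=1 W=1 U=1 S=0
  [3] read 0x17 idx=29: raw=0x19007 flags P=1 W=1 U=1 S=0
  ⇒ phys 0x19559  [4 reads]
#1 VA=0x1838360D979 (r,kernel):
  [0] read 0x10 idx=3: raw=0x1C007 flags P=1 W=1 U=1 S=0
  [1] read 0x1C idx=14: raw=0x1D007 flags P=1 W=1 U=1 S=0
  [2] read 0x1D idx=27: raw=0x1F007 flags P=1 W=1 U=1 S=0
  [3] read 0x1F idx=13: raw=0x20007 flags P=1 W=1 U=1 S=0
  ⇒ phys 0x20979  [4 reads]
#2 VA=0xC8000000609 (w,user):
  [0] read 0x10 idx=25: raw=0x38006 flags P=0 W=1 U=1 S=0
  ⇒ fault: PAGE_NOT_PRESENT  — 1 lookups
#3 VA=0xB06C2E127EB (r,user):
  [0] read 0x10 idx=22: raw=0x21007 flags P=1 W=1 U=1 S=0
  [1] read 0x21 idx=27: raw=0x23007 flags P=1 W=1 U=1 S=0
  [2] read 0x23 idx=23: raw=0x24007 flags P=1 W=1 U=1 S=0
  [3] read 0x24 idx=18: raw=0x28007 flags P=1 W=1 U=1 S=0
  ⇒ phys 0x287EB  [4 reads]
#4 VA=0xF0243C1C5F2 (r,user):
  [0] read 0x10 idx=30: raw=0x2A007 flags P=1 W=1 U=1 S=0
  [1] read 0x2A idx=9: raw=0x2C007 flags P=1 W=1 U=1 S=0
  [2] read 0x2C idx=30: raw=0x2D007 flags P=1 W=1 U=1 S=0
  [3] read 0x2D idx=28: raw=0x2E007 flags P=1 W=1 U=1 S=0
  ⇒ phys 0x2E5F2  [4 reads]
#5 VA=0x1018361381E (w,user):
  [0] read 0x10 idx=2: raw=0x32007 flags P=1 W=1 U=1 S=0
  [1] read 0x32 idx=6: raw=0x34007 flags P=1 W=1 U=1 S=0
  [2] read 0x34 idx=27: raw=0x35007 flags P=1 W=1 U=1 S=0
  [3] read 0x35 idx=19: raw=0x38003 flags P=1 W=1 U=0 S=0
  ⇒ fault: PROTECTION_VIOLATION  — 4 lookups

Entries read for #5: 4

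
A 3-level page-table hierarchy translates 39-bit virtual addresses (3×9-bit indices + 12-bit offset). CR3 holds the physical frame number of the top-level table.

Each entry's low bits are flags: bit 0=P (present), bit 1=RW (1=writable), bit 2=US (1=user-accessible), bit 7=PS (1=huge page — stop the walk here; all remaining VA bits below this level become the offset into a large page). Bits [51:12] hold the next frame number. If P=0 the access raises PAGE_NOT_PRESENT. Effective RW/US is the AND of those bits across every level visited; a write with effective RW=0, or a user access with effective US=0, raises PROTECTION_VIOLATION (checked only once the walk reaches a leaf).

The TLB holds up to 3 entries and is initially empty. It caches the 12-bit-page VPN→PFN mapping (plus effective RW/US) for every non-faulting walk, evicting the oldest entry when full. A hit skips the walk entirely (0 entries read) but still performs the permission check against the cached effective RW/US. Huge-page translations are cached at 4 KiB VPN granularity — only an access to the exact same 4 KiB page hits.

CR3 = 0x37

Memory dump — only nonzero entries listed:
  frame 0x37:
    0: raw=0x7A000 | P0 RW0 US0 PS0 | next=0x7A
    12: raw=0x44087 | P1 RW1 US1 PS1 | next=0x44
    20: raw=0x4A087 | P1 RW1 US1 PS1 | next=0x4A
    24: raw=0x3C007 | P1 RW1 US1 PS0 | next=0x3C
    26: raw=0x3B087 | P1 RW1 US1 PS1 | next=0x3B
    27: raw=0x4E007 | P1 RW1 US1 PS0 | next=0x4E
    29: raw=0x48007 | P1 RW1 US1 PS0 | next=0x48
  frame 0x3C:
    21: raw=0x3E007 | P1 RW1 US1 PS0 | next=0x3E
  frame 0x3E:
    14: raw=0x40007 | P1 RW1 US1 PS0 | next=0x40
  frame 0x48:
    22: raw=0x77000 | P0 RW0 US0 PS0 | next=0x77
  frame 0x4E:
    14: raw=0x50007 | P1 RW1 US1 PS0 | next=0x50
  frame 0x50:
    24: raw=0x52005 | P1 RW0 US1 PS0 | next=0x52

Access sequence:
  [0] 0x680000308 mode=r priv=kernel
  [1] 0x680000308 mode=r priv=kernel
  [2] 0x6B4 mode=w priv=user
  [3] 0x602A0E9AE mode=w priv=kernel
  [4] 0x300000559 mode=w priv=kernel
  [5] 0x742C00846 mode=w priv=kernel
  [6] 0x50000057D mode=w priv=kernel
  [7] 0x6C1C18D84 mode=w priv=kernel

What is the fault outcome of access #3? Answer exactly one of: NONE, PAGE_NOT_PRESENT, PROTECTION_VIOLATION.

Walk each access:
#0 VA=0x680000308 (r,kernel):
  lvl0: tbl 0x37, slot 26 ⇒ 0x3B087 (P1/RW1/US1/PS1)
  ⇒ phys 0x3B308 (huge @L0)  [1 reads]
#1 VA=0x680000308 (r,kernel):
  TLB hit vpn=0x680000 → PA=0x3B308
#2 VA=0x6B4 (w,user):
  lvl0: tbl 0x37, slot 0 ⇒ 0x7A000 (P0/RW0/US0/PS0)
  ⇒ fault: PAGE_NOT_PRESENT  — 1 lookups
#3 VA=0x602A0E9AE (w,kernel):
  lvl0: tbl 0x37, slot 24 ⇒ 0x3C007 (P1/RW1/US1/PS0)
  lvl1: tbl 0x3C, slot 21 ⇒ 0x3E007 (P1/RW1/US1/PS0)
  lvl2: tbl 0x3E, slot 14 ⇒ 0x40007 (P1/RW1/US1/PS0)
  ⇒ phys 0x409AE  [3 reads]
#4 VA=0x300000559 (w,kernel):
  lvl0: tbl 0x37, slot 12 ⇒ 0x44087 (P1/RW1/US1/PS1)
  ⇒ phys 0x44559 (huge @L0)  [1 reads]
#5 VA=0x742C00846 (w,kernel):
  lvl0: tbl 0x37, slot 29 ⇒ 0x48007 (P1/RW1/US1/PS0)
  lvl1: tbl 0x48, slot 22 ⇒ 0x77000 (P0/RW0/US0/PS0)
  ⇒ fault: PAGE_NOT_PRESENT  — 2 lookups
#6 VA=0x50000057D (w,kernel):
  lvl0: tbl 0x37, slot 20 ⇒ 0x4A087 (P1/RW1/US1/PS1)
  ⇒ phys 0x4A57D (huge @L0)  [1 reads]
#7 VA=0x6C1C18D84 (w,kernel):
  lvl0: tbl 0x37, slot 27 ⇒ 0x4E007 (P1/RW1/US1/PS0)
  lvl1: tbl 0x4E, slot 14 ⇒ 0x50007 (P1/RW1/US1/PS0)
  lvl2: tbl 0x50, slot 24 ⇒ 0x52005 (P1/RW0/US1/PS0)
  ⇒ fault: PROTECTION_VIOLATION  — 3 lookups

Access #3 fault: NONE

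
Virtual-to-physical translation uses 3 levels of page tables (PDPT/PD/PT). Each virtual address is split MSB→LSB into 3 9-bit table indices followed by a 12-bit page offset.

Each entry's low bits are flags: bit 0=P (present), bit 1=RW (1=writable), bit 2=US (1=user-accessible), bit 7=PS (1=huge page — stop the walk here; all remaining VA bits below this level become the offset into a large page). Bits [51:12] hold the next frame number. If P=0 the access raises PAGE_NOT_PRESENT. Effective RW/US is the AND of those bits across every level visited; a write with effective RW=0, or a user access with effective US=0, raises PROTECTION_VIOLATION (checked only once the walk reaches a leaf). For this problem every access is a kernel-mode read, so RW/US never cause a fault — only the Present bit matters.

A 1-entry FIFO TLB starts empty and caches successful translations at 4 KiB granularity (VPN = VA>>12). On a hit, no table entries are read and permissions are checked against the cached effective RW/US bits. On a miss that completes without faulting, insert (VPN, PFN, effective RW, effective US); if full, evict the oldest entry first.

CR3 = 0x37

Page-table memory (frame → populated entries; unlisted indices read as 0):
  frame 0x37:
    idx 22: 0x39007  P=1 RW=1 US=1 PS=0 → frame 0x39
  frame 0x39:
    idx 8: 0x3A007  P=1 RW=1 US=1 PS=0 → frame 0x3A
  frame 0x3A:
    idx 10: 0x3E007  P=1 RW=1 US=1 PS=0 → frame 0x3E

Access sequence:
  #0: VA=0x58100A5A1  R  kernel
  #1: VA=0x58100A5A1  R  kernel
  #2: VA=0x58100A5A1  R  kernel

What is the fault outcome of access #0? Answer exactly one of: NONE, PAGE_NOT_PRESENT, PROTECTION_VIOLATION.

Walk each access:
#0 VA=0x58100A5A1 (r,kernel):
  L0 @0x37[22] → 0x39007  P=1,RW=1,US=1,PS=0
  L1 @0x39[8] → 0x3A007  P=1,RW=1,US=1,PS=0
  L2 @0x3A[10] → 0x3E007  P=1,RW=1,US=1,PS=0
  → PA=0x3E5A1  (3 entries read)
#1 VA=0x58100A5A1 (r,kernel):
  TLB hit vpn=0x58100A → PA=0x3E5A1
#2 VA=0x58100A5A1 (r,kernel):
  TLB hit vpn=0x58100A → PA=0x3E5A1

Access #0 fault: NONE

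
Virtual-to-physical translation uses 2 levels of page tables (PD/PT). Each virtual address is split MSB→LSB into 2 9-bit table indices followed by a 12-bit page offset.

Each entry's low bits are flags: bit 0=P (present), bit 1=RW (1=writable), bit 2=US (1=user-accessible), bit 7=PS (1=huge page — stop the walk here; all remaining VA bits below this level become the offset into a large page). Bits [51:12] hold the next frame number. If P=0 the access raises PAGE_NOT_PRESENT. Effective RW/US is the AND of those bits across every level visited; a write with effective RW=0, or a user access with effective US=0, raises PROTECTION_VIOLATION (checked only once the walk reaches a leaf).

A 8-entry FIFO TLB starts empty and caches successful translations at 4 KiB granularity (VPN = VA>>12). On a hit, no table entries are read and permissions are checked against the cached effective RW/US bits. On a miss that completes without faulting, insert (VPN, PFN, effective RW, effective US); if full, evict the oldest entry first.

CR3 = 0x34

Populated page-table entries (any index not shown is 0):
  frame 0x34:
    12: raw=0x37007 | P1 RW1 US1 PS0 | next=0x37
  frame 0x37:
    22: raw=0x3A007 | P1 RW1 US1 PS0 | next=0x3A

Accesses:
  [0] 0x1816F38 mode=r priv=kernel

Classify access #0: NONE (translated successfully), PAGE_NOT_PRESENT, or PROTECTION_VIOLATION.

Trace:
#0 VA=0x1816F38 (r,kernel):
  lvl0: tbl 0x34, slot 12 ⇒ 0x37007 (P1/RW1/US1/PS0)
  lvl1: tbl 0x37, slot 22 ⇒ 0x3A007 (P1/RW1/US1/PS0)
  → PA=0x3AF38  (2 entries read)

Access #0 fault: NONE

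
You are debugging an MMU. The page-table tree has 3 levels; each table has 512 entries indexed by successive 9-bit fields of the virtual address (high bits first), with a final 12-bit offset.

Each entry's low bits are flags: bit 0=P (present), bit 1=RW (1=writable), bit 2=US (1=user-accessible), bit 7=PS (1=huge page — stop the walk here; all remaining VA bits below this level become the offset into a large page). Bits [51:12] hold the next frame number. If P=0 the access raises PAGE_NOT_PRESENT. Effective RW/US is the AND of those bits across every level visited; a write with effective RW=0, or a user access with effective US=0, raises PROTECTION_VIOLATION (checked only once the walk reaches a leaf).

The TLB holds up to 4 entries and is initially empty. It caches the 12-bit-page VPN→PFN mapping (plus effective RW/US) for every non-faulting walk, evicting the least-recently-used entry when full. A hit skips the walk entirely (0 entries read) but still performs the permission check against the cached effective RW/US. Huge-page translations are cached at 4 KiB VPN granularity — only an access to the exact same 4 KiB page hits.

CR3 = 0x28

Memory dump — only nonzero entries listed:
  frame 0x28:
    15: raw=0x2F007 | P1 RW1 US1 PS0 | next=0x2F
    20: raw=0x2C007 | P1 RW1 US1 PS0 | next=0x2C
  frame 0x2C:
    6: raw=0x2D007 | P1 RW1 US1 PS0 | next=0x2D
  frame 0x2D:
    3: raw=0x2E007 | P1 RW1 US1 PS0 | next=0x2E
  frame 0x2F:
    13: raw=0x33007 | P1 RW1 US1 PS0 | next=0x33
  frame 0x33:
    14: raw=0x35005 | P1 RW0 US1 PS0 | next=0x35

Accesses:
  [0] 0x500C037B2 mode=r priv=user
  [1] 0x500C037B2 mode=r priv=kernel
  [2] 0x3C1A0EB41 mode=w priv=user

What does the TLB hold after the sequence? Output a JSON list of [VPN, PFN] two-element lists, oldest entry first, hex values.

Trace:
#0 VA=0x500C037B2 (r,user):
  L0: frame=0x28 idx=20 entry=0x2C007 [P=1 RW=1 US=1 PS=0]
  L1: frame=0x2C idx=6 entry=0x2D007 [P=1 RW=1 US=1 PS=0]
  L2: frame=0x2D idx=3 entry=0x2E007 [P=1 RW=1 US=1 PS=0]
  → PA=0x2E7B2  (3 entries read)
#1 VA=0x500C037B2 (r,kernel):
  TLB hit vpn=0x500C03 → PA=0x2E7B2
#2 VA=0x3C1A0EB41 (w,user):
  L0: frame=0x28 idx=15 entry=0x2F007 [P=1 RW=1 US=1 PS=0]
  L1: frame=0x2F idx=13 entry=0x33007 [P=1 RW=1 US=1 PS=0]
  L2: frame=0x33 idx=14 entry=0x35005 [P=1 RW=0 US=1 PS=0]
  ⇒ fault: PROTECTION_VIOLATION  — 3 lookups

TLB: [["0x500C03", "0x2E"]]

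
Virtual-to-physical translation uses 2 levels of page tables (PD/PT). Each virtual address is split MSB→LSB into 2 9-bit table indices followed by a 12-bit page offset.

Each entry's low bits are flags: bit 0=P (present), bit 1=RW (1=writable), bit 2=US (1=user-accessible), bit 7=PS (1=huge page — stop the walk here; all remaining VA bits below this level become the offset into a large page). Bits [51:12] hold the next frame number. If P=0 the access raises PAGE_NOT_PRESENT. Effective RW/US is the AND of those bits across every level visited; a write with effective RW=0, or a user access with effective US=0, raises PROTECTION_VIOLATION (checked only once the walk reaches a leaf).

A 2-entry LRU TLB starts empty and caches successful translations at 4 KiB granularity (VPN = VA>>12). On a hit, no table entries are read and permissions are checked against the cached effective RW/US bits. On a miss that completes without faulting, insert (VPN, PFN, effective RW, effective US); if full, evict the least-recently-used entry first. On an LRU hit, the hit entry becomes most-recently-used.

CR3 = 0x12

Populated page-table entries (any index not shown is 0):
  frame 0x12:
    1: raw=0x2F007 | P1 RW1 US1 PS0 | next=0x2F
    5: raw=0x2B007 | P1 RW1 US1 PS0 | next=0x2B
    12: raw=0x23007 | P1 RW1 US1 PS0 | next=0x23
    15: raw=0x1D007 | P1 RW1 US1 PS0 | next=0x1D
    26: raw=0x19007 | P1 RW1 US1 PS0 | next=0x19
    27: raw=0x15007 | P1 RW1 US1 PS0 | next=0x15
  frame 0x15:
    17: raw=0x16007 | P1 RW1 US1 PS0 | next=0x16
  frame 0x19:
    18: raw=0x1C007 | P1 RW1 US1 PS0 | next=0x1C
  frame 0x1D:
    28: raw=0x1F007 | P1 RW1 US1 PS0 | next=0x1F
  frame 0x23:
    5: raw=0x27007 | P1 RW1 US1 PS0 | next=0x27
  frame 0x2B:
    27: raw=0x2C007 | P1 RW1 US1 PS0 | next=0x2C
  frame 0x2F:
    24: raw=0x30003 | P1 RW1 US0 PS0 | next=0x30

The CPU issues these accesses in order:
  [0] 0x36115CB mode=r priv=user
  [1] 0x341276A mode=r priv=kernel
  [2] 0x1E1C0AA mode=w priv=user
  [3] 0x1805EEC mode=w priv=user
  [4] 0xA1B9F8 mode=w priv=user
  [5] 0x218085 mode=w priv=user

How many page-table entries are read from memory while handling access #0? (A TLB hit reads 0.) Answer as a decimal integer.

Per-access translation:
#0 VA=0x36115CB (r,user):
  L0: frame=0x12 idx=27 entry=0x15007 [P=1 RW=1 US=1 PS=0]
  L1: frame=0x15 idx=17 entry=0x16007 [P=1 RW=1 US=1 PS=0]
  ✓ 0x165CB  — 2 lookups
#1 VA=0x341276A (r,kernel):
  L0: frame=0x12 idx=26 entry=0x19007 [P=1 RW=1 US=1 PS=0]
  L1: frame=0x19 idx=18 entry=0x1C007 [P=1 RW=1 US=1 PS=0]
  ✓ 0x1C76A  — 2 lookups
#2 VA=0x1E1C0AA (w,user):
  L0: frame=0x12 idx=15 entry=0x1D007 [P=1 RW=1 US=1 PS=0]
  L1: frame=0x1D idx=28 entry=0x1F007 [P=1 RW=1 US=1 PS=0]
  ✓ 0x1F0AA  — 2 lookups
#3 VA=0x1805EEC (w,user):
  L0: frame=0x12 idx=12 entry=0x23007 [P=1 RW=1 US=1 PS=0]
  L1: frame=0x23 idx=5 entry=0x27007 [P=1 RW=1 US=1 PS=0]
  ✓ 0x27EEC  — 2 lookups
#4 VA=0xA1B9F8 (w,user):
  L0: frame=0x12 idx=5 entry=0x2B007 [P=1 RW=1 US=1 PS=0]
  L1: frame=0x2B idx=27 entry=0x2C007 [P=1 RW=1 US=1 PS=0]
  ✓ 0x2C9F8  — 2 lookups
#5 VA=0x218085 (w,user):
  L0: frame=0x12 idx=1 entry=0x2F007 [P=1 RW=1 US=1 PS=0]
  L1: frame=0x2F idx=24 entry=0x30003 [P=1 RW=1 US=0 PS=0]
  → PROTECTION_VIOLATION  (2 entries read)

Entries read for #0: 2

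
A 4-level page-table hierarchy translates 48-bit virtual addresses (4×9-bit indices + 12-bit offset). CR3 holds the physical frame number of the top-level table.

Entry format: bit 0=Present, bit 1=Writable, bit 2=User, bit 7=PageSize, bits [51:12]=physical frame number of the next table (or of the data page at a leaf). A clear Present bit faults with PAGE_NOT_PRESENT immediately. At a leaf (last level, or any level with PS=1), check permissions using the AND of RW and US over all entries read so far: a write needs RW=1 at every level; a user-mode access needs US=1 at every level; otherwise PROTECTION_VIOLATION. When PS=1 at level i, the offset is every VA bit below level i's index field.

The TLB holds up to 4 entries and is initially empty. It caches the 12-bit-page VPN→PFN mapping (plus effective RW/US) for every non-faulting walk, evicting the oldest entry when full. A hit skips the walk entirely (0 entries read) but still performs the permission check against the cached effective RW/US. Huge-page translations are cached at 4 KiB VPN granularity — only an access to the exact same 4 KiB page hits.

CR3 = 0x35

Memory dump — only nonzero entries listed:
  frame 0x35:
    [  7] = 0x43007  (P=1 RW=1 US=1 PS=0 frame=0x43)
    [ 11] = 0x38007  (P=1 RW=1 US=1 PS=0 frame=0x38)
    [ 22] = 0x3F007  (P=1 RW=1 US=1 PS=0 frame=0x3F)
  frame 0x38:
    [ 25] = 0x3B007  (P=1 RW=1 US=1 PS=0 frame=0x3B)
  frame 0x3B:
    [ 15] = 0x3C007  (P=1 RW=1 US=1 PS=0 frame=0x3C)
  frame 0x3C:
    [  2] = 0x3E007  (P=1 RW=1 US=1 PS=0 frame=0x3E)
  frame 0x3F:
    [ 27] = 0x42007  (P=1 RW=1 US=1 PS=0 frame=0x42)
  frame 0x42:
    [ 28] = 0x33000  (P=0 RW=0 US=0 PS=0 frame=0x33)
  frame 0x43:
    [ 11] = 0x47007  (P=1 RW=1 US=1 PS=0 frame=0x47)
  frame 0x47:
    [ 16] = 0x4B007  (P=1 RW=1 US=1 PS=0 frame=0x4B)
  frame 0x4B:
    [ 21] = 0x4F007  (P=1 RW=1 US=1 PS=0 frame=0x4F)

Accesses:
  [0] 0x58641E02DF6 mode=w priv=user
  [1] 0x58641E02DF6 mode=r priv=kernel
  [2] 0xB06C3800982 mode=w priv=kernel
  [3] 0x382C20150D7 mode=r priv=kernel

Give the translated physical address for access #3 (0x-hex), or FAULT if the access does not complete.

Trace:
#0 VA=0x58641E02DF6 (w,user):
  lvl0: tbl 0x35, slot 11 ⇒ 0x38007 (P1/RW1/US1/PS0)
  lvl1: tbl 0x38, slot 25 ⇒ 0x3B007 (P1/RW1/US1/PS0)
  lvl2: tbl 0x3B, slot 15 ⇒ 0x3C007 (P1/RW1/US1/PS0)
  lvl3: tbl 0x3C, slot 2 ⇒ 0x3E007 (P1/RW1/US1/PS0)
  → PA=0x3EDF6  (4 entries read)
#1 VA=0x58641E02DF6 (r,kernel):
  TLB hit vpn=0x58641E02 → PA=0x3EDF6
#2 VA=0xB06C3800982 (w,kernel):
  lvl0: tbl 0x35, slot 22 ⇒ 0x3F007 (P1/RW1/US1/PS0)
  lvl1: tbl 0x3F, slot 27 ⇒ 0x42007 (P1/RW1/US1/PS0)
  lvl2: tbl 0x42, slot 28 ⇒ 0x33000 (P0/RW0/US0/PS0)
  ⇒ fault: PAGE_NOT_PRESENT  — 3 lookups
#3 VA=0x382C20150D7 (r,kernel):
  lvl0: tbl 0x35, slot 7 ⇒ 0x43007 (P1/RW1/US1/PS0)
  lvl1: tbl 0x43, slot 11 ⇒ 0x47007 (P1/RW1/US1/PS0)
  lvl2: tbl 0x47, slot 16 ⇒ 0x4B007 (P1/RW1/US1/PS0)
  lvl3: tbl 0x4B, slot 21 ⇒ 0x4F007 (P1/RW1/US1/PS0)
  → PA=0x4F0D7  (4 entries read)

Access #3 PA: 0x4F0D7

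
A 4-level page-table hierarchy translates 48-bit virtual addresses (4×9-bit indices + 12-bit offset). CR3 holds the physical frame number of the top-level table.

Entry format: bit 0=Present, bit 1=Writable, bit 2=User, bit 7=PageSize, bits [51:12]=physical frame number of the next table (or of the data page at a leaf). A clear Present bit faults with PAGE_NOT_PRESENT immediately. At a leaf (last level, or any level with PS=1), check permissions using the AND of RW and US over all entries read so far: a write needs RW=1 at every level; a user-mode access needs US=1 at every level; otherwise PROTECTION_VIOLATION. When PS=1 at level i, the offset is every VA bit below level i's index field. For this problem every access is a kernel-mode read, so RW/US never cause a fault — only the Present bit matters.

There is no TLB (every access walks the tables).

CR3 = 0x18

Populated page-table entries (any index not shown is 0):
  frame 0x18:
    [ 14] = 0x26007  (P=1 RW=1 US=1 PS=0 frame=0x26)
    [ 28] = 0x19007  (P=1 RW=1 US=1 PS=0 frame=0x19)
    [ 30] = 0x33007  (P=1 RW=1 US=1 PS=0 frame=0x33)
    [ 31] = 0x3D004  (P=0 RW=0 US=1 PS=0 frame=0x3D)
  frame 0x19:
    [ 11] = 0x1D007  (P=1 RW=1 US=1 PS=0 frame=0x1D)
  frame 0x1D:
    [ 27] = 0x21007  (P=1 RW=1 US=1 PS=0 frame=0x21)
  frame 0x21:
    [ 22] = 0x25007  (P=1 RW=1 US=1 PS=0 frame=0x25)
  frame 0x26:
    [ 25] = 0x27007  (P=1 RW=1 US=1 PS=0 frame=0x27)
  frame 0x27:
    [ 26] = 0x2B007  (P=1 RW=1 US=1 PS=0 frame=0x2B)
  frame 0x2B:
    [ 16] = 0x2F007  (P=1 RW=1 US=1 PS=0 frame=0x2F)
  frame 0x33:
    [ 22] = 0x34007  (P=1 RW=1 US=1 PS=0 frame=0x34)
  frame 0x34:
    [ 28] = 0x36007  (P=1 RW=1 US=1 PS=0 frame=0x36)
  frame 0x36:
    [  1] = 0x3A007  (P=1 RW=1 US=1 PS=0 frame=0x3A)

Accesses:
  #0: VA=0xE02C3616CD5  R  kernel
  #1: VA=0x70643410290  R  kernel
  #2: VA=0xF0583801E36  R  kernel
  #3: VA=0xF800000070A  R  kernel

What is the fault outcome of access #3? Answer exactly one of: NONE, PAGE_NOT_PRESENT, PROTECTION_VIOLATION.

Per-access translation:
#0 VA=0xE02C3616CD5 (r,kernel):
  L0 @0x18[28] → 0x19007  P=1,RW=1,US=1,PS=0
  L1 @0x19[11] → 0x1D007  P=1,RW=1,US=1,PS=0
  L2 @0x1D[27] → 0x21007  P=1,RW=1,US=1,PS=0
  L3 @0x21[22] → 0x25007  P=1,RW=1,US=1,PS=0
  ✓ 0x25CD5  — 4 lookups
#1 VA=0x70643410290 (r,kernel):
  L0 @0x18[14] → 0x26007  P=1,RW=1,US=1,PS=0
  L1 @0x26[25] → 0x27007  P=1,RW=1,US=1,PS=0
  L2 @0x27[26] → 0x2B007  P=1,RW=1,US=1,PS=0
  L3 @0x2B[16] → 0x2F007  P=1,RW=1,US=1,PS=0
  ✓ 0x2F290  — 4 lookups
#2 VA=0xF0583801E36 (r,kernel):
  L0 @0x18[30] → 0x33007  P=1,RW=1,US=1,PS=0
  L1 @0x33[22] → 0x34007  P=1,RW=1,US=1,PS=0
  L2 @0x34[28] → 0x36007  P=1,RW=1,US=1,PS=0
  L3 @0x36[1] → 0x3A007  P=1,RW=1,US=1,PS=0
  ✓ 0x3AE36  — 4 lookups
#3 VA=0xF800000070A (r,kernel):
  L0 @0x18[31] → 0x3D004  P=0,RW=0,US=1,PS=0
  ✗ PAGE_NOT_PRESENT  [1 reads]

Access #3 fault: PAGE_NOT_PRESENT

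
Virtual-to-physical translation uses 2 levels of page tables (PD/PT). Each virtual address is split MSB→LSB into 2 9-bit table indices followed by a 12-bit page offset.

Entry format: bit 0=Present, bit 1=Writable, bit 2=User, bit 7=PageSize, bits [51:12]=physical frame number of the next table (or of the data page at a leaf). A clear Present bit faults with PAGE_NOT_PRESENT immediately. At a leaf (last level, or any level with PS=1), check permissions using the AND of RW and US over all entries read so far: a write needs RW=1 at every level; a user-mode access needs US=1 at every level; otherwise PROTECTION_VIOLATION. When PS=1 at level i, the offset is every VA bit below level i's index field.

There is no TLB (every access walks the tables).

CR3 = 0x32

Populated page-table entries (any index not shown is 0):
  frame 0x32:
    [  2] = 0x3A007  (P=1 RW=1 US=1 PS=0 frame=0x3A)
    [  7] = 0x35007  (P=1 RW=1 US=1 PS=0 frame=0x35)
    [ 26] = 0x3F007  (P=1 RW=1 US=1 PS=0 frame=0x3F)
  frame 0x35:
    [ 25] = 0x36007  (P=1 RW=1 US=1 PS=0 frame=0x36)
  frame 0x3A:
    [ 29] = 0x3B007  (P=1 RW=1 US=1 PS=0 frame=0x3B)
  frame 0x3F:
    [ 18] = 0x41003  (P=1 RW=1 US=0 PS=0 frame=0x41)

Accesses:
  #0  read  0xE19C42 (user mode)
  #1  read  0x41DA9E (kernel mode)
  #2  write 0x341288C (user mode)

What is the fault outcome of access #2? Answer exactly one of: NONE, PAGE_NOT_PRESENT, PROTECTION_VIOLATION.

Walk each access:
#0 VA=0xE19C42 (r,user):
  [0] read 0x32 idx=7: raw=0x35007 flags P=1 W=1 U=1 S=0
  [1] read 0x35 idx=25: raw=0x36007 flags P=1 W=1 U=1 S=0
  ✓ 0x36C42  — 2 lookups
#1 VA=0x41DA9E (r,kernel):
  [0] read 0x32 idx=2: raw=0x3A007 flags P=1 W=1 U=1 S=0
  [1] read 0x3A idx=29: raw=0x3B007 flags P=1 W=1 U=1 S=0
  ✓ 0x3BA9E  — 2 lookups
#2 VA=0x341288C (w,user):
  [0] read 0x32 idx=26: raw=0x3F007 flags P=1 W=1 U=1 S=0
  [1] read 0x3F idx=18: raw=0x41003 flags P=1 W=1 U=0 S=0
  ⇒ fault: PROTECTION_VIOLATION  — 2 lookups

Access #2 fault: PROTECTION_VIOLATION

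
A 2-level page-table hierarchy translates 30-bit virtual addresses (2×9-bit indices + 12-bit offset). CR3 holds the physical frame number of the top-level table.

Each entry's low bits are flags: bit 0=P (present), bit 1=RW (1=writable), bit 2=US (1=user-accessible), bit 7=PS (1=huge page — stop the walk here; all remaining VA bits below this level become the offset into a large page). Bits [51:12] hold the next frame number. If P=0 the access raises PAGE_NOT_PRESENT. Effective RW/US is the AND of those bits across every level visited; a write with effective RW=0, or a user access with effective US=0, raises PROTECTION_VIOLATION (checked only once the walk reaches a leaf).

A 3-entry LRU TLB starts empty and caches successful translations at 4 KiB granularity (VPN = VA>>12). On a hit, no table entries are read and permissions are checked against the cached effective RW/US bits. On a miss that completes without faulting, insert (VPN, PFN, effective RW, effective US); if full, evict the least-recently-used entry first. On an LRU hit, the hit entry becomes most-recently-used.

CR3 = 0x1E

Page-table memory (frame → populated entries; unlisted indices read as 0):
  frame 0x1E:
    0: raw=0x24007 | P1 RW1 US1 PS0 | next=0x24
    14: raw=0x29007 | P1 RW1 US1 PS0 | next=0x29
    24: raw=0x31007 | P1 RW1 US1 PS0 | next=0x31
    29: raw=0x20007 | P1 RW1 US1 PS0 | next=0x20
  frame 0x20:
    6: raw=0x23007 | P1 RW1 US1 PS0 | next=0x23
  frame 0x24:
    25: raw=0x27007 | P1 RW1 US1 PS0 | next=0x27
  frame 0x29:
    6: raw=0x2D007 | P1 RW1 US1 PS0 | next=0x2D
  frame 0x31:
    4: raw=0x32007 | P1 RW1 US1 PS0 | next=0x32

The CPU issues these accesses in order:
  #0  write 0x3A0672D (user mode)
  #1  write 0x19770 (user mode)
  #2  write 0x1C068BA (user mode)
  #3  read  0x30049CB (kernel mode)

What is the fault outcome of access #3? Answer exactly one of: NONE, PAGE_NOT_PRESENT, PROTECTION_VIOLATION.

Per-access translation:
#0 VA=0x3A0672D (w,user):
  [0] read 0x1E idx=29: raw=0x20007 flags P=1 W=1 U=1 S=0
  [1] read 0x20 idx=6: raw=0x23007 flags P=1 W=1 U=1 S=0
  → PA=0x2372D  (2 entries read)
#1 VA=0x19770 (w,user):
  [0] read 0x1E idx=0: raw=0x24007 flags P=1 W=1 U=1 S=0
  [1] read 0x24 idx=25: raw=0x27007 flags P=1 W=1 U=1 S=0
  → PA=0x27770  (2 entries read)
#2 VA=0x1C068BA (w,user):
  [0] read 0x1E idx=14: raw=0x29007 flags P=1 W=1 U=1 S=0
  [1] read 0x29 idx=6: raw=0x2D007 flags P=1 W=1 U=1 S=0
  → PA=0x2D8BA  (2 entries read)
#3 VA=0x30049CB (r,kernel):
  [0] read 0x1E idx=24: raw=0x31007 flags P=1 W=1 U=1 S=0
  [1] read 0x31 idx=4: raw=0x32007 flags P=1 W=1 U=1 S=0
  → PA=0x329CB  (2 entries read)

Access #3 fault: NONE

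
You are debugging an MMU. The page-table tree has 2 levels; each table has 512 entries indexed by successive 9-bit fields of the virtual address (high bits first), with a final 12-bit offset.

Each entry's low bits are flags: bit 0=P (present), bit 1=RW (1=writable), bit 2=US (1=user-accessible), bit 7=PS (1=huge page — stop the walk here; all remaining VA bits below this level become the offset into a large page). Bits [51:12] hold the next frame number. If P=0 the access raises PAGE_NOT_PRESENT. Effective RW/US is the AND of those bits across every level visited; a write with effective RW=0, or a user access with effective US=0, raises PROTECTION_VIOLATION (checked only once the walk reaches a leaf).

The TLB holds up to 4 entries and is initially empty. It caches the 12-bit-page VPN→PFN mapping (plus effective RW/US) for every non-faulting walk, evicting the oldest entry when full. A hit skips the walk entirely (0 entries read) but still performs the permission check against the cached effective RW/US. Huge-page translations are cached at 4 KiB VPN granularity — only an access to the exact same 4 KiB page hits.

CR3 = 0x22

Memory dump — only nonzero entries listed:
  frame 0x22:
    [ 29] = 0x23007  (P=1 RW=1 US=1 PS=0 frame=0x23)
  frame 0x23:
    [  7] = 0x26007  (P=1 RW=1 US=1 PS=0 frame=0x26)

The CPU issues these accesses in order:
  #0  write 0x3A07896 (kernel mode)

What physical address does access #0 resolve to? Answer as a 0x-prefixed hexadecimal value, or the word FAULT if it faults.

Per-access translation:
#0 VA=0x3A07896 (w,kernel):
  L0 @0x22[29] → 0x23007  P=1,RW=1,US=1,PS=0
  L1 @0x23[7] → 0x26007  P=1,RW=1,US=1,PS=0
  ⇒ phys 0x26896  [2 reads]

Access #0 PA: 0x26896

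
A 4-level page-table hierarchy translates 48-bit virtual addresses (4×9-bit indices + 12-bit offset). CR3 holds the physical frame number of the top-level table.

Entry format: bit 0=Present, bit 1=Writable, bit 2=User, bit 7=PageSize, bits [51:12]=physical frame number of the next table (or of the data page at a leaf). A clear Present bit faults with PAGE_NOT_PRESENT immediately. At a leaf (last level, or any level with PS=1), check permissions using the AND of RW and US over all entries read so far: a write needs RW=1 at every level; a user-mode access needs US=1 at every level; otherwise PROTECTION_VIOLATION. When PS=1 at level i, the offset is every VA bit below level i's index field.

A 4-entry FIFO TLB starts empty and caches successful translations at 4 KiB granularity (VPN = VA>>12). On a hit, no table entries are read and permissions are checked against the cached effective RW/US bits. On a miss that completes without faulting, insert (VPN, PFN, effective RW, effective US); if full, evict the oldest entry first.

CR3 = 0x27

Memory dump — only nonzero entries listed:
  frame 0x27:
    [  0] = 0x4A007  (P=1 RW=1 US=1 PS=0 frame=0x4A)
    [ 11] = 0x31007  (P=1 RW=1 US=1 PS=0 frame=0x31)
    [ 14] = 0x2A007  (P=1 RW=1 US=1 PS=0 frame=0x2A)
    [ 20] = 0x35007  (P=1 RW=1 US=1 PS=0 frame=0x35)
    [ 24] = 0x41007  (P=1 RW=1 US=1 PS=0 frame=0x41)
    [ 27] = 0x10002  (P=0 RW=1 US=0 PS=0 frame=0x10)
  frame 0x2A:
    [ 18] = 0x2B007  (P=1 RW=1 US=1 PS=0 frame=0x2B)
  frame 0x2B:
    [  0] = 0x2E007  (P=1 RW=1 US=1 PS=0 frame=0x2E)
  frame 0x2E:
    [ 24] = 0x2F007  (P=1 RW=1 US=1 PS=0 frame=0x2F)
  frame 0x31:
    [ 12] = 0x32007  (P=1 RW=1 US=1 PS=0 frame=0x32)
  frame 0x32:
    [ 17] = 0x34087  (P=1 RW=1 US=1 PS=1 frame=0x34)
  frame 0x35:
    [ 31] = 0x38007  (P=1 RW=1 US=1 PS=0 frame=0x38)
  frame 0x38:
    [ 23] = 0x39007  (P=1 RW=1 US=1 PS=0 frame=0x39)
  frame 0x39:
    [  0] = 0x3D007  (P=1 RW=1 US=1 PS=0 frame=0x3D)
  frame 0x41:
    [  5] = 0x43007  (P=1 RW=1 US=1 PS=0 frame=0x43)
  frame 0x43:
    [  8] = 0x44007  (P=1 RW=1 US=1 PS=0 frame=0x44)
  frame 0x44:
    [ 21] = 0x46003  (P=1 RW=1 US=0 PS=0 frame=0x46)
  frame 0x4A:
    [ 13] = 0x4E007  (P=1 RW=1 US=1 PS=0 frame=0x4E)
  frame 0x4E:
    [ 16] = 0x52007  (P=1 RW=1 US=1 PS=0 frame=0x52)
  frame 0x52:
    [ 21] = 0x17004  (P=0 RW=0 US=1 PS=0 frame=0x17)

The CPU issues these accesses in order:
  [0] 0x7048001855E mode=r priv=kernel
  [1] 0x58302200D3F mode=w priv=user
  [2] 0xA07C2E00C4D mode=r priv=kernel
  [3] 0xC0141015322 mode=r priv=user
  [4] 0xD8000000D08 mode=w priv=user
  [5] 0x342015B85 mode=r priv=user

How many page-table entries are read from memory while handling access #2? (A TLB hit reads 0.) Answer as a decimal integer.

Trace:
#0 VA=0x7048001855E (r,kernel):
  L0 @0x27[14] → 0x2A007  P=1,RW=1,US=1,PS=0
  L1 @0x2A[18] → 0x2B007  P=1,RW=1,US=1,PS=0
  L2 @0x2B[0] → 0x2E007  P=1,RW=1,US=1,PS=0
  L3 @0x2E[24] → 0x2F007  P=1,RW=1,US=1,PS=0
  ⇒ phys 0x2F55E  [4 reads]
#1 VA=0x58302200D3F (w,user):
  L0 @0x27[11] → 0x31007  P=1,RW=1,US=1,PS=0
  L1 @0x31[12] → 0x32007  P=1,RW=1,US=1,PS=0
  L2 @0x32[17] → 0x34087  P=1,RW=1,US=1,PS=1
  ⇒ phys 0x34D3F (huge @L2)  [3 reads]
#2 VA=0xA07C2E00C4D (r,kernel):
  L0 @0x27[20] → 0x35007  P=1,RW=1,US=1,PS=0
  L1 @0x35[31] → 0x38007  P=1,RW=1,US=1,PS=0
  L2 @0x38[23] → 0x39007  P=1,RW=1,US=1,PS=0
  L3 @0x39[0] → 0x3D007  P=1,RW=1,US=1,PS=0
  ⇒ phys 0x3DC4D  [4 reads]
#3 VA=0xC0141015322 (r,user):
  L0 @0x27[24] → 0x41007  P=1,RW=1,US=1,PS=0
  L1 @0x41[5] → 0x43007  P=1,RW=1,US=1,PS=0
  L2 @0x43[8] → 0x44007  P=1,RW=1,US=1,PS=0
  L3 @0x44[21] → 0x46003  P=1,RW=1,US=0,PS=0
  → PROTECTION_VIOLATION  (4 entries read)
#4 VA=0xD8000000D08 (w,user):
  L0 @0x27[27] → 0x10002  P=0,RW=1,US=0,PS=0
  → PAGE_NOT_PRESENT  (1 entries read)
#5 VA=0x342015B85 (r,user):
  L0 @0x27[0] → 0x4A007  P=1,RW=1,US=1,PS=0
  L1 @0x4A[13] → 0x4E007  P=1,RW=1,US=1,PS=0
  L2 @0x4E[16] → 0x52007  P=1,RW=1,US=1,PS=0
  L3 @0x52[21] → 0x17004  P=0,RW=0,US=1,PS=0
  → PAGE_NOT_PRESENT  (4 entries read)

Entries read for #2: 4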